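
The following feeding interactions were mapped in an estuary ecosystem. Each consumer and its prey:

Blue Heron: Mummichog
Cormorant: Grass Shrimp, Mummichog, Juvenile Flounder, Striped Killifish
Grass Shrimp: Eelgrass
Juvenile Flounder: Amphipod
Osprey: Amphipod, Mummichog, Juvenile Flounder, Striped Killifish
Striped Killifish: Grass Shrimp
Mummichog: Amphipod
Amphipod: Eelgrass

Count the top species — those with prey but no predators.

Top species (has prey, but nothing eats it): Blue Heron, Cormorant, Osprey.
Count: 3.

3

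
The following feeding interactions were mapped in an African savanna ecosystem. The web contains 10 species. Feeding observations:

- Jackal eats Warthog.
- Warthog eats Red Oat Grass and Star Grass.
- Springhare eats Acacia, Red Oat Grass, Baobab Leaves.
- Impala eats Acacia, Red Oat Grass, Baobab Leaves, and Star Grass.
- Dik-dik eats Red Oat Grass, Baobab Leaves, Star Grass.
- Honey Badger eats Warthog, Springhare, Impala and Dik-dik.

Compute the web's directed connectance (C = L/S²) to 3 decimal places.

C = 0.170

The web has S = 10 species and L = 17 feeding links.
C = L / S² = 17 / 100 = 0.1700 ≈ 0.170.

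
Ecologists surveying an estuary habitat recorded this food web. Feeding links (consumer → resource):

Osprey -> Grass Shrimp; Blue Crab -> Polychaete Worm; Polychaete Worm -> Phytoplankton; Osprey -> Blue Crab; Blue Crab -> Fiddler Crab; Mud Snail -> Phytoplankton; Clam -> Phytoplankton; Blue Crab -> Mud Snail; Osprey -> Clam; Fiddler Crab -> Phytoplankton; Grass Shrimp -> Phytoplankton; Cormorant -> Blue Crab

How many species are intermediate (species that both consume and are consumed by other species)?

Intermediate species (has both prey and predators): Fiddler Crab, Grass Shrimp, Mud Snail, Polychaete Worm, Clam, Blue Crab.
Count: 6.

6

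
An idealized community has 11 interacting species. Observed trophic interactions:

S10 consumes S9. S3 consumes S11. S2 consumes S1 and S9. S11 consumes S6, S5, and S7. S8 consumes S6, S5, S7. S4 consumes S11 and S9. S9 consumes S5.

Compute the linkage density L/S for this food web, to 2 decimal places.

L/S = 1.18

There are L = 13 links among S = 11 species.
L/S = 13/11 = 1.1818 ≈ 1.18.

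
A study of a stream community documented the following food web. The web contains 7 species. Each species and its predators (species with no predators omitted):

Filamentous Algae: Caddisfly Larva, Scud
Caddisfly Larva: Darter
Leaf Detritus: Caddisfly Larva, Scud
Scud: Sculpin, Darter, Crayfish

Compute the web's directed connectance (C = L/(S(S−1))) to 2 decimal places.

C = 0.19

The web has S = 7 species and L = 8 feeding links.
C = L / (S(S−1)) = 8 / 42 = 0.1905 ≈ 0.19.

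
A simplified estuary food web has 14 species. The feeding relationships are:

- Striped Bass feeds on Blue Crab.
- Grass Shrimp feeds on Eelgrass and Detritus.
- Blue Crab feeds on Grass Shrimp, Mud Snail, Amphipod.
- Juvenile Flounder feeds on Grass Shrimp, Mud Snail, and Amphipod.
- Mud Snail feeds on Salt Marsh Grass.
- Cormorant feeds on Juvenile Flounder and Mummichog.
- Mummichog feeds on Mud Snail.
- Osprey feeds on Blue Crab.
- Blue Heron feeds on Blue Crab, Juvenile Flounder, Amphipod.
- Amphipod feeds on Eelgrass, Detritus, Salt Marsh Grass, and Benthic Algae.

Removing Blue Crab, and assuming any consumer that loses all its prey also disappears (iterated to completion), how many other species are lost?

2

Remove Blue Crab.
Round 1: Striped Bass (all prey gone), Osprey (all prey gone) → extinct.
No further losses. Total secondary extinctions: 2.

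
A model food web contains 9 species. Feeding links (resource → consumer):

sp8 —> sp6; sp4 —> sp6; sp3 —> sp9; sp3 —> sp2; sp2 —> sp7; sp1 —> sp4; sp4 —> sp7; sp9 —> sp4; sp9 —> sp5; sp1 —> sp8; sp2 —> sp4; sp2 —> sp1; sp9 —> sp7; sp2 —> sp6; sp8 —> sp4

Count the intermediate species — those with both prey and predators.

5

Intermediate species (has both prey and predators): sp2, sp9, sp1, sp8, sp4.
Count: 5.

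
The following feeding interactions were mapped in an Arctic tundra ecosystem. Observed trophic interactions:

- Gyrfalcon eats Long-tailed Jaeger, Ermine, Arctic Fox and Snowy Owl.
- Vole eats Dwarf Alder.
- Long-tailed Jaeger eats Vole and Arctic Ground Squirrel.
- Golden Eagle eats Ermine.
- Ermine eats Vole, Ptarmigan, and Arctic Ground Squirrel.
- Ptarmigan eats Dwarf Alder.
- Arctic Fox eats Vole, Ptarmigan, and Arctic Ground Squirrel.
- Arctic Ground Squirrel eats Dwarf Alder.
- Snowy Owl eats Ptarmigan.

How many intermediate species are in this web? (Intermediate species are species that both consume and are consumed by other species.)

7

Intermediate species (has both prey and predators): Vole, Ptarmigan, Arctic Ground Squirrel, Long-tailed Jaeger, Arctic Fox, Ermine, Snowy Owl.
Count: 7.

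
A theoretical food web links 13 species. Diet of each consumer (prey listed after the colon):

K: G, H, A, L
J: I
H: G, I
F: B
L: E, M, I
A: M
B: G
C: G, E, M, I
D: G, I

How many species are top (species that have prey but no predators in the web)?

Top species (has prey, but nothing eats it): C, J, D, F, K.
Count: 5.

5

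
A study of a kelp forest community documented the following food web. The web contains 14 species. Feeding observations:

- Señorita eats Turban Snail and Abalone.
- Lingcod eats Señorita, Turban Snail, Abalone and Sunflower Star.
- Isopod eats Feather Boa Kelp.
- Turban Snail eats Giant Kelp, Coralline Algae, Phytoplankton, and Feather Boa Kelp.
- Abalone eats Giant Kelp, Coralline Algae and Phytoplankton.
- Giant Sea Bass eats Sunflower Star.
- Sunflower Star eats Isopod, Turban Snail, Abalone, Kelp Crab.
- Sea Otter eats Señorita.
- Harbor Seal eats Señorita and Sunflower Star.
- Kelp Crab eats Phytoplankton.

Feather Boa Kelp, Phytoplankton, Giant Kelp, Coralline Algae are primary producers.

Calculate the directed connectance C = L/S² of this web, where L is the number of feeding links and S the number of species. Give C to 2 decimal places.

The web has S = 14 species and L = 23 feeding links.
C = L / S² = 23 / 196 = 0.1173 ≈ 0.12.

C = 0.12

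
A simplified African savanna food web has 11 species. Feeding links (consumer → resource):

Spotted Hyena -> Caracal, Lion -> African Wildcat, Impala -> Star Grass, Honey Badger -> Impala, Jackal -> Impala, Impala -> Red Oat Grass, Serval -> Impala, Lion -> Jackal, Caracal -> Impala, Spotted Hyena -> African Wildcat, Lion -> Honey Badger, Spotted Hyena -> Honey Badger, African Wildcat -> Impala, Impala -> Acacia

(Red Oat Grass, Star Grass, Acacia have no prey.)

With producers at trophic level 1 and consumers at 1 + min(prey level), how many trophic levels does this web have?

4

Producers (level 1): Red Oat Grass, Star Grass, Acacia.
Following each consumer down to its lowest-level prey: Red Oat Grass → Impala → African Wildcat → Spotted Hyena (levels 1 through 4).
All prey of Spotted Hyena (African Wildcat 3, Caracal 3, Honey Badger 3) are at level 3 or above, so Spotted Hyena is at level 1 + 3 = 4.
Every consumer has at least one prey at level 3 or below, so none exceeds level 4.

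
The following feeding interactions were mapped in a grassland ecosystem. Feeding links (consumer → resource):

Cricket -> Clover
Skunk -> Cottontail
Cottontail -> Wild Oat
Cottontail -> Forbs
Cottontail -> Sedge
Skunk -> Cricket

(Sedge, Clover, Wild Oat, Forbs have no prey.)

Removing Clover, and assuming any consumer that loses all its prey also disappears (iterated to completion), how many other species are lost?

Remove Clover.
Round 1: Cricket (all prey gone) → extinct.
No further losses. Total secondary extinctions: 1.

1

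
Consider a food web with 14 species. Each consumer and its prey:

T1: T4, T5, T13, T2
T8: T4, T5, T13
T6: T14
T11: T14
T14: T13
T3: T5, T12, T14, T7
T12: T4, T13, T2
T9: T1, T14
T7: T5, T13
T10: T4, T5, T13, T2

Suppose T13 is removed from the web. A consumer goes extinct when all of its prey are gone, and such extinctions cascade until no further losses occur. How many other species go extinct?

3

Remove T13.
Round 1: T14 (all prey gone) → extinct.
Round 2: T6 (all prey gone), T11 (all prey gone) → extinct.
No further losses. Total secondary extinctions: 3.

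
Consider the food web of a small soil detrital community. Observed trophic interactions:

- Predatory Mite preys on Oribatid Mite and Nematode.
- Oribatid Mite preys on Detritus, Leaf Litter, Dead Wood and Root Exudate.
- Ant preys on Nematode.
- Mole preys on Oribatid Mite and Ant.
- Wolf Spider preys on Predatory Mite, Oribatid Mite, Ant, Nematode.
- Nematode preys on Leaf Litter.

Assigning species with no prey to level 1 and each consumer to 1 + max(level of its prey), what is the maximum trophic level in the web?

4

Basal resources (level 1): Root Exudate, Detritus, Leaf Litter, Dead Wood.
Leaf Litter → Nematode → Predatory Mite → Wolf Spider gives Wolf Spider level 4.
No species has a prey at level 4, so no species reaches level 5.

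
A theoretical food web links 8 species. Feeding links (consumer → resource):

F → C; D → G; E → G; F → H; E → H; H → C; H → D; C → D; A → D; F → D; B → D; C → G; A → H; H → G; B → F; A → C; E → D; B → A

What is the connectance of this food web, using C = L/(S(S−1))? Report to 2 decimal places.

The web has S = 8 species and L = 18 feeding links.
C = L / (S(S−1)) = 18 / 56 = 0.3214 ≈ 0.32.

C = 0.32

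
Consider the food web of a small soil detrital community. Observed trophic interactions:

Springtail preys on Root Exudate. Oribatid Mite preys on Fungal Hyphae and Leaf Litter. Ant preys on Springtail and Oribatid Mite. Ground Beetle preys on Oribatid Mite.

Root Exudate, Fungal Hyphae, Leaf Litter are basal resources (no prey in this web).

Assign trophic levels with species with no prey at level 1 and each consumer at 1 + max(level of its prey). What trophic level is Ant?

Root Exudate has no prey (basal) → level 1.
Springtail eats Root Exudate → level 2.
Ant eats Springtail (level 2); other prey at levels: Oribatid Mite 2 → level 3.

Trophic level 3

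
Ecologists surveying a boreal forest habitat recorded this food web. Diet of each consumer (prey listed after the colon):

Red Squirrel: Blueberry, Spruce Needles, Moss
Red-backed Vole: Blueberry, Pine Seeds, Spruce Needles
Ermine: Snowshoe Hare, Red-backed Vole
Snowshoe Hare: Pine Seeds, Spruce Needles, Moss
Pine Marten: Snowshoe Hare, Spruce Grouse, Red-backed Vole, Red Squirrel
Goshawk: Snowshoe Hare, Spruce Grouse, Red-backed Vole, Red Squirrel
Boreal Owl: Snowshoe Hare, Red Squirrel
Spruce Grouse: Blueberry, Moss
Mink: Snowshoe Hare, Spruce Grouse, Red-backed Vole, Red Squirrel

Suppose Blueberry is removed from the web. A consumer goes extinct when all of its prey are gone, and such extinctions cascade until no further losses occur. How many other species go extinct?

Remove Blueberry.
Every predator of it retains at least one other prey: Spruce Grouse still has Moss; Red-backed Vole still has Pine Seeds, Spruce Needles; Red Squirrel still has Spruce Needles, Moss.
No consumer loses all prey, so no secondary extinctions occur.

0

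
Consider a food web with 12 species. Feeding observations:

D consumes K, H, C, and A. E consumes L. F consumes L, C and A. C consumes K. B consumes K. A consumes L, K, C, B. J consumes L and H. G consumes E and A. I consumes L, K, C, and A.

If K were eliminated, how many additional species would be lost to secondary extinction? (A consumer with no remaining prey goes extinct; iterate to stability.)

Remove K.
Round 1: C (all prey gone), B (all prey gone) → extinct.
No further losses. Total secondary extinctions: 2.

2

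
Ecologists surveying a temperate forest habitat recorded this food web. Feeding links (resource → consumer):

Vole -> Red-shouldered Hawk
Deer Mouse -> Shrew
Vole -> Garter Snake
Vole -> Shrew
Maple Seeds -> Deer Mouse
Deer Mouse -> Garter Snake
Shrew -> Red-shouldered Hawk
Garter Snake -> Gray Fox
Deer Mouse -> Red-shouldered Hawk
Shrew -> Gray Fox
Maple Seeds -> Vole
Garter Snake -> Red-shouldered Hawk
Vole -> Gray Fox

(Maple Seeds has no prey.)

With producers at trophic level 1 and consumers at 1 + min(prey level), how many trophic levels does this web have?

3

Producers (level 1): Maple Seeds.
Following each consumer down to its lowest-level prey: Maple Seeds → Vole → Shrew (levels 1 through 3).
All prey of Shrew (Vole 2, Deer Mouse 2) are at level 2 or above, so Shrew is at level 1 + 2 = 3.
Every consumer has at least one prey at level 2 or below, so none exceeds level 3.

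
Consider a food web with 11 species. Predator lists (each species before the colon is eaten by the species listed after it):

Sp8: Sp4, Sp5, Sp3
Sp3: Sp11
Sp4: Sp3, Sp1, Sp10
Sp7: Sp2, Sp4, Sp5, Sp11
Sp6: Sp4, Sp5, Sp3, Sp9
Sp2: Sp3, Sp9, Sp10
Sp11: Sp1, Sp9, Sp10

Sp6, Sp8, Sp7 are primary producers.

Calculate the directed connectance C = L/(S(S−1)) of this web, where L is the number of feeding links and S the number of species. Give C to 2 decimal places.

C = 0.19

The web has S = 11 species and L = 21 feeding links.
C = L / (S(S−1)) = 21 / 110 = 0.1909 ≈ 0.19.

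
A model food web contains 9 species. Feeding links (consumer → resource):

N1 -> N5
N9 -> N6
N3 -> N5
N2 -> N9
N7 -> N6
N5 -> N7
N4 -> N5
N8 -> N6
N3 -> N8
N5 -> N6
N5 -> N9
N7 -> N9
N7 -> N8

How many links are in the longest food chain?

One longest chain: N6 → N8 → N7 → N5 → N1.
It has 5 species and 4 links.

4 links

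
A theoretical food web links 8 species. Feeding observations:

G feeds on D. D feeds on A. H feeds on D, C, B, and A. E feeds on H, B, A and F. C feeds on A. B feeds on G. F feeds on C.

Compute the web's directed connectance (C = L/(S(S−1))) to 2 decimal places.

C = 0.23

The web has S = 8 species and L = 13 feeding links.
C = L / (S(S−1)) = 13 / 56 = 0.2321 ≈ 0.23.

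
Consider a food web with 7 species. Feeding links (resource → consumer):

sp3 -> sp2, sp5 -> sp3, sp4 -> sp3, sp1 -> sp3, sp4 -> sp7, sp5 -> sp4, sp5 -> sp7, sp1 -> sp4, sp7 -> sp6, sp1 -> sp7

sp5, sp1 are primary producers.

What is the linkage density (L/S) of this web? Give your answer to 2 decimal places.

There are L = 10 links among S = 7 species.
L/S = 10/7 = 1.4286 ≈ 1.43.

L/S = 1.43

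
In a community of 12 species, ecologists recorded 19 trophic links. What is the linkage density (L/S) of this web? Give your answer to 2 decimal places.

There are L = 19 links among S = 12 species.
L/S = 19/12 = 1.5833 ≈ 1.58.

L/S = 1.58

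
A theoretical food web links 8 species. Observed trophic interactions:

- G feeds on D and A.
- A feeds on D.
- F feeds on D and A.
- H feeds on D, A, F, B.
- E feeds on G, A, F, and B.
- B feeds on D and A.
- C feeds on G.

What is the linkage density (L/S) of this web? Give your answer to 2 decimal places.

There are L = 16 links among S = 8 species.
L/S = 16/8 = 2.0000 ≈ 2.00.

L/S = 2.00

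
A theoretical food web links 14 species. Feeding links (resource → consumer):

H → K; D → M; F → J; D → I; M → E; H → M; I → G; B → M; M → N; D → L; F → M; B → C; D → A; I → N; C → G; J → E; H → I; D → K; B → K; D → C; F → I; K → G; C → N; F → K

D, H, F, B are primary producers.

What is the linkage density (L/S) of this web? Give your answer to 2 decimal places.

There are L = 24 links among S = 14 species.
L/S = 24/14 = 1.7143 ≈ 1.71.

L/S = 1.71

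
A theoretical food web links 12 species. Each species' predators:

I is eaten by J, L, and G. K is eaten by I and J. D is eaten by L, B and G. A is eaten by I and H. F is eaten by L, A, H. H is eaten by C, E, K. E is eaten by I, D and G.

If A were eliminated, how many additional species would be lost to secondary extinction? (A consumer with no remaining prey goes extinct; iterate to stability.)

Remove A.
Every predator of it retains at least one other prey: H still has F; I still has K, E.
No consumer loses all prey, so no secondary extinctions occur.

0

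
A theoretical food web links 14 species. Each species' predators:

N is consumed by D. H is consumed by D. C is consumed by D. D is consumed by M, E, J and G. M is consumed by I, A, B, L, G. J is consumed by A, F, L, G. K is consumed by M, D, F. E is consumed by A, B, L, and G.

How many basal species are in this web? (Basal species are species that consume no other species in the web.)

Basal species (no prey listed): H, C, N, K.
Count: 4.

4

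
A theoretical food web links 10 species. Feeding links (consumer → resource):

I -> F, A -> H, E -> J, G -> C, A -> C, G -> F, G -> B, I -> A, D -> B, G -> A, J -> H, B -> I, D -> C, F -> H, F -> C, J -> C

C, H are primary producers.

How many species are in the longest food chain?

5 species

One longest chain: C → F → I → B → G.
It has 5 species and 4 links.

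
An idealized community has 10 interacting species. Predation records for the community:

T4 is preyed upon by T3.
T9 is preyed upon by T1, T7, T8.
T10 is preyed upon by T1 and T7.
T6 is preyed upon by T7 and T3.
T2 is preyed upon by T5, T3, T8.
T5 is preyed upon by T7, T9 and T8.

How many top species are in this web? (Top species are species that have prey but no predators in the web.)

Top species (has prey, but nothing eats it): T3, T7, T8, T1.
Count: 4.

4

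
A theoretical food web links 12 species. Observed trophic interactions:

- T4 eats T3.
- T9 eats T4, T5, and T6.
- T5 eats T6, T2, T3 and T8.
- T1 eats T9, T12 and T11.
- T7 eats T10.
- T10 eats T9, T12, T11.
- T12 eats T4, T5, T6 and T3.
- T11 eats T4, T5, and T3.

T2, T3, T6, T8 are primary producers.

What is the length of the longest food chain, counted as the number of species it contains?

One longest chain: T3 → T4 → T9 → T10 → T7.
It has 5 species and 4 links.

5 species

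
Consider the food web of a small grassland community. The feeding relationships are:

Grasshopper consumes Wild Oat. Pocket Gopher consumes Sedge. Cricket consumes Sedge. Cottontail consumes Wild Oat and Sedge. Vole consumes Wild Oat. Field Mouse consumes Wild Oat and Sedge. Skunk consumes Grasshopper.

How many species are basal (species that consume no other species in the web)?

2

Basal species (no prey listed): Wild Oat, Sedge.
Count: 2.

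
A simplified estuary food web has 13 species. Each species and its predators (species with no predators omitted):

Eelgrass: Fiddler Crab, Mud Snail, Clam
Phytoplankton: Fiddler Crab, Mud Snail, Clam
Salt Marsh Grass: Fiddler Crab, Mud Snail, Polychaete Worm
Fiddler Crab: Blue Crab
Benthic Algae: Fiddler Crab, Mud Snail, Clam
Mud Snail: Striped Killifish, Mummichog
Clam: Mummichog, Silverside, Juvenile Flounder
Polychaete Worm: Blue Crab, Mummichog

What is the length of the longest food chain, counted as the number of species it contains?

3 species

One longest chain: Phytoplankton → Fiddler Crab → Blue Crab.
It has 3 species and 2 links.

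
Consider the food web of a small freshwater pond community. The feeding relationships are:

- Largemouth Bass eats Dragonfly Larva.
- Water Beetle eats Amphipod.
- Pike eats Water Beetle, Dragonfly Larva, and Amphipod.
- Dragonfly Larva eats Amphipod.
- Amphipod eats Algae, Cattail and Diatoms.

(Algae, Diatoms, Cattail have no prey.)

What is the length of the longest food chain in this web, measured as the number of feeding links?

3 links

One longest chain: Algae → Amphipod → Water Beetle → Pike.
It has 4 species and 3 links.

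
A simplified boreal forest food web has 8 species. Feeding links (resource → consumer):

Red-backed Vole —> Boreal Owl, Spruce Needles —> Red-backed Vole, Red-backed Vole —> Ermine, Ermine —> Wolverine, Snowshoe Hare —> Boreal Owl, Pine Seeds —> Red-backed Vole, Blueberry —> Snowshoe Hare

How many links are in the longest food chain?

3 links

One longest chain: Spruce Needles → Red-backed Vole → Ermine → Wolverine.
It has 4 species and 3 links.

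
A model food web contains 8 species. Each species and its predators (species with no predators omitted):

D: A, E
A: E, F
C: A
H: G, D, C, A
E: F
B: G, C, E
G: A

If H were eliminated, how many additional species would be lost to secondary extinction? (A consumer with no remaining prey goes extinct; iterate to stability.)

Remove H.
Round 1: D (all prey gone) → extinct.
No further losses. Total secondary extinctions: 1.

1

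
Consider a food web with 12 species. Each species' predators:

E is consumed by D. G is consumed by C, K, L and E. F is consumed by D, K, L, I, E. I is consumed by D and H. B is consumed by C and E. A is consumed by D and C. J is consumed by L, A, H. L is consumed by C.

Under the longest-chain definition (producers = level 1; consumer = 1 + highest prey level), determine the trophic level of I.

F is a producer → level 1.
I eats F → level 2.

Trophic level 2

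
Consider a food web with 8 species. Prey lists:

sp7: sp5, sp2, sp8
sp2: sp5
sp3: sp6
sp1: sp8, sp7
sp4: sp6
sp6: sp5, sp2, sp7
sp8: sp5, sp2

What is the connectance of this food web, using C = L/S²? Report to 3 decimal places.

The web has S = 8 species and L = 13 feeding links.
C = L / S² = 13 / 64 = 0.2031 ≈ 0.203.

C = 0.203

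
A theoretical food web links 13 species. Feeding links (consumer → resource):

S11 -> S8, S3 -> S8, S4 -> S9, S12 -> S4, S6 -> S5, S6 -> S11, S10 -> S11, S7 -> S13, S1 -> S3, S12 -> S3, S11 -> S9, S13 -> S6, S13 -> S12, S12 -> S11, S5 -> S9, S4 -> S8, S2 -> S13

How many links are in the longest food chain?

4 links

One longest chain: S8 → S11 → S6 → S13 → S2.
It has 5 species and 4 links.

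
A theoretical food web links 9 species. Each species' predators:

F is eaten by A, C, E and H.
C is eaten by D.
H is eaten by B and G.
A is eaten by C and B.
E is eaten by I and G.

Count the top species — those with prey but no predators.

Top species (has prey, but nothing eats it): I, G, B, D.
Count: 4.

4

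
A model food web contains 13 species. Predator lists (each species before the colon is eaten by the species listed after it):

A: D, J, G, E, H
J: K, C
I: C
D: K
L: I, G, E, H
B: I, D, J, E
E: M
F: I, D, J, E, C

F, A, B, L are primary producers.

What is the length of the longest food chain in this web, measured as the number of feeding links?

One longest chain: F → E → M.
It has 3 species and 2 links.

2 links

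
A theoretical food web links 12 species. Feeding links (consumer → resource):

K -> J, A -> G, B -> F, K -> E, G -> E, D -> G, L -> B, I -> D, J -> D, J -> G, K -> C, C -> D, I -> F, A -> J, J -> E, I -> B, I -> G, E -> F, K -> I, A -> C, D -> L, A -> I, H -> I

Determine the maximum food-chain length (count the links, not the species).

5 links

One longest chain: F → B → L → D → J → K.
It has 6 species and 5 links.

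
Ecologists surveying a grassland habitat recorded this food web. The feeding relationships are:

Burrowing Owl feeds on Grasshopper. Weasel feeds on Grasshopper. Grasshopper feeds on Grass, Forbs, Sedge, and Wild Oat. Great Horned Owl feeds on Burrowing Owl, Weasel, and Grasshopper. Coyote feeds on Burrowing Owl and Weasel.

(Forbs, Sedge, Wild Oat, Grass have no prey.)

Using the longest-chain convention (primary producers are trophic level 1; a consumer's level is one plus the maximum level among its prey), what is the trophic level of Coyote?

Trophic level 4

Forbs is a producer → level 1.
Grasshopper eats Forbs (level 1); other prey at levels: Sedge 1, Wild Oat 1, Grass 1 → level 2.
Burrowing Owl eats Grasshopper → level 3.
Coyote eats Burrowing Owl (level 3); other prey at levels: Weasel 3 → level 4.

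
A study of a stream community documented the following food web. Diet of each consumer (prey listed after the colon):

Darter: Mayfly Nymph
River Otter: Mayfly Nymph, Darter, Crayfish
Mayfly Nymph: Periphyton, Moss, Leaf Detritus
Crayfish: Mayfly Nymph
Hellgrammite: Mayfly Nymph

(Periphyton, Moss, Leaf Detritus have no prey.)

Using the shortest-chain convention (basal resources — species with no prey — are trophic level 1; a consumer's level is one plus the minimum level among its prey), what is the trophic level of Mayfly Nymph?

Trophic level 2

Periphyton has no prey (basal) → level 1.
Mayfly Nymph eats Periphyton → level 2.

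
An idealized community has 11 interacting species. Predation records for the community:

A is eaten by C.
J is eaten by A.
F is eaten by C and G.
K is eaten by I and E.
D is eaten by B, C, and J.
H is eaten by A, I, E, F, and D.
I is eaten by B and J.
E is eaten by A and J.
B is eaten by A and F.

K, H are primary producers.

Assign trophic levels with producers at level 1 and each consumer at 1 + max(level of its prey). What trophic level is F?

Trophic level 4

H is a producer → level 1.
D eats H → level 2.
B eats D (level 2); other prey at levels: I 2 → level 3.
F eats B (level 3); other prey at levels: H 1 → level 4.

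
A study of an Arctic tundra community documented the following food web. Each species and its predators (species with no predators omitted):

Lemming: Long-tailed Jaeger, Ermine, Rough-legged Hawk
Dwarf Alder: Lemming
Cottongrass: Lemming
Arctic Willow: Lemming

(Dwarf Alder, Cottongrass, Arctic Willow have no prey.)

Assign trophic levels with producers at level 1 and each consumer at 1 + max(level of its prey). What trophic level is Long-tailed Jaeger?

Trophic level 3

Dwarf Alder is a producer → level 1.
Lemming eats Dwarf Alder (level 1); other prey at levels: Cottongrass 1, Arctic Willow 1 → level 2.
Long-tailed Jaeger eats Lemming → level 3.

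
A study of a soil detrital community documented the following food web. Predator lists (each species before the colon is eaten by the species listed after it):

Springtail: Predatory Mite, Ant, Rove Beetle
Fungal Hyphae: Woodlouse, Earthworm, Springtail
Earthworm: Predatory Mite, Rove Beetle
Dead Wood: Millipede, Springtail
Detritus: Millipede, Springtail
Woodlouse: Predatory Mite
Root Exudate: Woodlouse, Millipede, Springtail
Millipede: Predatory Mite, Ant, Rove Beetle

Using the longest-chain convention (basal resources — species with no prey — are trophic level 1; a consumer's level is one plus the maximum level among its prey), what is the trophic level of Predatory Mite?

Root Exudate has no prey (basal) → level 1.
Woodlouse eats Root Exudate (level 1); other prey at levels: Fungal Hyphae 1 → level 2.
Predatory Mite eats Woodlouse (level 2); other prey at levels: Earthworm 2, Millipede 2, Springtail 2 → level 3.

Trophic level 3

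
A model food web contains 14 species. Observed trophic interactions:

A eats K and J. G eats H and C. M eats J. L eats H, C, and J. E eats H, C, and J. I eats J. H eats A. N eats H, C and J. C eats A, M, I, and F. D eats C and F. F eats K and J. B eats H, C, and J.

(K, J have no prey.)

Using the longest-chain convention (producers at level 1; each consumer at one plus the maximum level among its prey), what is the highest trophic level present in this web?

Producers (level 1): K, J.
J → M → C → E gives E level 4.
No species has a prey at level 4, so no species reaches level 5.

4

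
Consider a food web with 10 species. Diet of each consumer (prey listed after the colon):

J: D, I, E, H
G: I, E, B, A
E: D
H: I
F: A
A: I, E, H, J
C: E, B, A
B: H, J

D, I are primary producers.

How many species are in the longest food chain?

One longest chain: D → E → J → B → G.
It has 5 species and 4 links.

5 species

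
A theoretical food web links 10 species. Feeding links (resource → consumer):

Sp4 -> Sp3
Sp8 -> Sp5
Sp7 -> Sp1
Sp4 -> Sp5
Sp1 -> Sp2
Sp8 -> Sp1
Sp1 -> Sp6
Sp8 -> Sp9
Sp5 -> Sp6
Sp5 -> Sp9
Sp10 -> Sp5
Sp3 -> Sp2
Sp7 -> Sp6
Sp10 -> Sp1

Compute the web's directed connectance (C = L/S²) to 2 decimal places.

The web has S = 10 species and L = 14 feeding links.
C = L / S² = 14 / 100 = 0.1400 ≈ 0.14.

C = 0.14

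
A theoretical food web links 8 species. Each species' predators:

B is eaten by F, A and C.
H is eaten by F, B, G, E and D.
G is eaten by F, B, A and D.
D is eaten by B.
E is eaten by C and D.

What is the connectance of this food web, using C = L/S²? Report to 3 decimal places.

C = 0.234

The web has S = 8 species and L = 15 feeding links.
C = L / S² = 15 / 64 = 0.2344 ≈ 0.234.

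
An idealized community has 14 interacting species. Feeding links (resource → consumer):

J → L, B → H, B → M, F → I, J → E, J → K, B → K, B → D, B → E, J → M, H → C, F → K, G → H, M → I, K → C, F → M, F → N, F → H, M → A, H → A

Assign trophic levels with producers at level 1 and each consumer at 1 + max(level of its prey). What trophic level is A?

G is a producer → level 1.
H eats G (level 1); other prey at levels: F 1, B 1 → level 2.
A eats H (level 2); other prey at levels: M 2 → level 3.

Trophic level 3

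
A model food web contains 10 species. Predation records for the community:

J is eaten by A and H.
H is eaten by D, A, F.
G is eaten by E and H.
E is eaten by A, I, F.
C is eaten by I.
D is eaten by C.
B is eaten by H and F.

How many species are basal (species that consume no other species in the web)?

3

Basal species (no prey listed): G, B, J.
Count: 3.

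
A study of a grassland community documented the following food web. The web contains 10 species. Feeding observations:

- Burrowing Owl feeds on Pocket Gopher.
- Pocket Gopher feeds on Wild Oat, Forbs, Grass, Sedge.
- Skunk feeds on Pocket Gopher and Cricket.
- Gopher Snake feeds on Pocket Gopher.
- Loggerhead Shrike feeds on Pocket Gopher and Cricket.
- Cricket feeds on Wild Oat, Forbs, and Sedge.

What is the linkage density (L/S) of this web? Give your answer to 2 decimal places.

L/S = 1.30

There are L = 13 links among S = 10 species.
L/S = 13/10 = 1.3000 ≈ 1.30.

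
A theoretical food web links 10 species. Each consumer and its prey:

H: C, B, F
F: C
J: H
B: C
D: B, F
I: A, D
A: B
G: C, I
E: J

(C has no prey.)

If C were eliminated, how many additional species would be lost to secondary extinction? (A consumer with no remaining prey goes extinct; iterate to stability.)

Remove C.
Round 1: B (all prey gone), F (all prey gone) → extinct.
Round 2: A (all prey gone), H (all prey gone), D (all prey gone) → extinct.
Round 3: I (all prey gone), J (all prey gone) → extinct.
Round 4: G (all prey gone), E (all prey gone) → extinct.
No further losses. Total secondary extinctions: 9.

9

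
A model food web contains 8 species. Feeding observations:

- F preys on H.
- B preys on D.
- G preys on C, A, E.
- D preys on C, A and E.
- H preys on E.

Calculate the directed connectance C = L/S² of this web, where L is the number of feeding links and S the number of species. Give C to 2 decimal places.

The web has S = 8 species and L = 9 feeding links.
C = L / S² = 9 / 64 = 0.1406 ≈ 0.14.

C = 0.14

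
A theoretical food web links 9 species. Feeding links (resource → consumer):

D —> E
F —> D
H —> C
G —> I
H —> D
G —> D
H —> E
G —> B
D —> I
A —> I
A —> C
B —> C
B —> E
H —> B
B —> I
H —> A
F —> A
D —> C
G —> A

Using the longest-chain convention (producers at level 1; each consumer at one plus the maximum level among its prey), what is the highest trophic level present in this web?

Producers (level 1): H, G, F.
H → B → C gives C level 3.
No species has a prey at level 3, so no species reaches level 4.

3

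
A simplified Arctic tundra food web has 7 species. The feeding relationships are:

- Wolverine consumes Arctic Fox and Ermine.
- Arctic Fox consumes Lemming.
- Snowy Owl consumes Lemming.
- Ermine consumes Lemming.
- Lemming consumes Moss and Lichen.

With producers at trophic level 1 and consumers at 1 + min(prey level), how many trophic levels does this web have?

4

Producers (level 1): Lichen, Moss.
Following each consumer down to its lowest-level prey: Lichen → Lemming → Ermine → Wolverine (levels 1 through 4).
All prey of Wolverine (Ermine 3, Arctic Fox 3) are at level 3 or above, so Wolverine is at level 1 + 3 = 4.
Every consumer has at least one prey at level 3 or below, so none exceeds level 4.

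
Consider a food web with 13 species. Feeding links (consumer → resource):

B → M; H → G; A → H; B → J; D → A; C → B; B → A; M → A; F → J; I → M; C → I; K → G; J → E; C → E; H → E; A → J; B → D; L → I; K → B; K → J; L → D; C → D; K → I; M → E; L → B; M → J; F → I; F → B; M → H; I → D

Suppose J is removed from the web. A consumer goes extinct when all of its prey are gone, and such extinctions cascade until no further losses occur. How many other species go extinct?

Remove J.
Every predator of it retains at least one other prey: A still has H; M still has E, H, A; B still has A, D, M; F still has I, B; K still has G, I, B.
No consumer loses all prey, so no secondary extinctions occur.

0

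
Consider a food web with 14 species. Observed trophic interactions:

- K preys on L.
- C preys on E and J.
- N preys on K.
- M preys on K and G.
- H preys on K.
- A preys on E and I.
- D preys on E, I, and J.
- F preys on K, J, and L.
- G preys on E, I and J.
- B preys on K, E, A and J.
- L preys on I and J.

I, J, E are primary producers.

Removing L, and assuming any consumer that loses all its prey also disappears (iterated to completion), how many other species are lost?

Remove L.
Round 1: K (all prey gone) → extinct.
Round 2: H (all prey gone), N (all prey gone) → extinct.
No further losses. Total secondary extinctions: 3.

3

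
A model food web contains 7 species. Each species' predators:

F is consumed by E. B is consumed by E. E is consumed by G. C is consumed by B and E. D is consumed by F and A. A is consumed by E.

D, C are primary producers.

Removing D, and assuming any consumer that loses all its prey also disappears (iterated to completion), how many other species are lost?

Remove D.
Round 1: F (all prey gone), A (all prey gone) → extinct.
No further losses. Total secondary extinctions: 2.

2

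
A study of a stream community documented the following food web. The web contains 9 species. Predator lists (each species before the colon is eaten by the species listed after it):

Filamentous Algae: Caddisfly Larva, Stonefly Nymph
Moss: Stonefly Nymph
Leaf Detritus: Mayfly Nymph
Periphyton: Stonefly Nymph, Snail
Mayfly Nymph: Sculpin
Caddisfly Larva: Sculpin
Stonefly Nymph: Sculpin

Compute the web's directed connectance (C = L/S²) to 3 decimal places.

The web has S = 9 species and L = 9 feeding links.
C = L / S² = 9 / 81 = 0.1111 ≈ 0.111.

C = 0.111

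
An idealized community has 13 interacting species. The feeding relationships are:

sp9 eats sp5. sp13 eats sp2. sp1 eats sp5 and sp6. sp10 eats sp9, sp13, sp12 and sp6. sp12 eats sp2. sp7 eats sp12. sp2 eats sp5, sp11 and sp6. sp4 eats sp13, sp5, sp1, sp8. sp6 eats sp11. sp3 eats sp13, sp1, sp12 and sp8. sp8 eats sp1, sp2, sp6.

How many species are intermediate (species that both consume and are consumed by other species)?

7

Intermediate species (has both prey and predators): sp6, sp9, sp1, sp2, sp12, sp13, sp8.
Count: 7.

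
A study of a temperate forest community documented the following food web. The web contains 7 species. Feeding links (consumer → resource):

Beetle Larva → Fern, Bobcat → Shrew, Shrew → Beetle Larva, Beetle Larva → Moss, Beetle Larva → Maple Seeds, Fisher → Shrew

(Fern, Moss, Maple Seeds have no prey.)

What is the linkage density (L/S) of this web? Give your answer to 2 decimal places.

L/S = 0.86

There are L = 6 links among S = 7 species.
L/S = 6/7 = 0.8571 ≈ 0.86.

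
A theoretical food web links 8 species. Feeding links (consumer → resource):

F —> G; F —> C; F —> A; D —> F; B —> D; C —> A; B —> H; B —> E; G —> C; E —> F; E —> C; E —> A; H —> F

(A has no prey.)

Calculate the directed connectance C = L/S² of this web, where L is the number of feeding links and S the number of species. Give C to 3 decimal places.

The web has S = 8 species and L = 13 feeding links.
C = L / S² = 13 / 64 = 0.2031 ≈ 0.203.

C = 0.203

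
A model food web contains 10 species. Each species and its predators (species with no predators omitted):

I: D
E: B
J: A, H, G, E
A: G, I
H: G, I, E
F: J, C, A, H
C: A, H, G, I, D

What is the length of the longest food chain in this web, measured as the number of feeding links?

One longest chain: F → J → H → E → B.
It has 5 species and 4 links.

4 links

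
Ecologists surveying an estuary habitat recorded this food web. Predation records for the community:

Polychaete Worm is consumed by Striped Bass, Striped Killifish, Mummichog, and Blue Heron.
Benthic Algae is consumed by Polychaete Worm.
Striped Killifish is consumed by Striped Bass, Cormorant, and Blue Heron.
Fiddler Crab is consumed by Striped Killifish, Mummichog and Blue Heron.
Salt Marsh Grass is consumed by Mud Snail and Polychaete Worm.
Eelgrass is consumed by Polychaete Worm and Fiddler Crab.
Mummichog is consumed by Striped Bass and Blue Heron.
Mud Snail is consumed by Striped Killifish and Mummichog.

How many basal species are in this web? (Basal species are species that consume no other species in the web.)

3

Basal species (no prey listed): Salt Marsh Grass, Benthic Algae, Eelgrass.
Count: 3.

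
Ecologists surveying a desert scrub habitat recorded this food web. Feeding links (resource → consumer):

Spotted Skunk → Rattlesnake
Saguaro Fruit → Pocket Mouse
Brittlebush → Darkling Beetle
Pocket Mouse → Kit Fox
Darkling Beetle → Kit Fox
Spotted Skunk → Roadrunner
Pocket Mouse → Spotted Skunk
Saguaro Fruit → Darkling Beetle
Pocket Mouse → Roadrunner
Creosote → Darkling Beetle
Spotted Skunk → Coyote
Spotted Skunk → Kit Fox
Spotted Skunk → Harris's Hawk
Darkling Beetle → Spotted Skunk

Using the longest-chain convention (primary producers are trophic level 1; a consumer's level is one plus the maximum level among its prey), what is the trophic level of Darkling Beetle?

Trophic level 2

Creosote is a producer → level 1.
Darkling Beetle eats Creosote (level 1); other prey at levels: Brittlebush 1, Saguaro Fruit 1 → level 2.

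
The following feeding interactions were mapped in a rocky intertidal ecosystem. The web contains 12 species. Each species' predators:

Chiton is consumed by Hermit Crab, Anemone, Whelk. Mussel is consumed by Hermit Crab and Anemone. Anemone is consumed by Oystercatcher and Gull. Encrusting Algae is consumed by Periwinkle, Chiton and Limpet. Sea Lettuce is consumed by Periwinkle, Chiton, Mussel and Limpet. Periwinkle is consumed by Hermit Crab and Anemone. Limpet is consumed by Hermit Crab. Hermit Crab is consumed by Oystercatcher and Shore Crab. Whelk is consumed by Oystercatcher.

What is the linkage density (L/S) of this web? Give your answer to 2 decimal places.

L/S = 1.67

There are L = 20 links among S = 12 species.
L/S = 20/12 = 1.6667 ≈ 1.67.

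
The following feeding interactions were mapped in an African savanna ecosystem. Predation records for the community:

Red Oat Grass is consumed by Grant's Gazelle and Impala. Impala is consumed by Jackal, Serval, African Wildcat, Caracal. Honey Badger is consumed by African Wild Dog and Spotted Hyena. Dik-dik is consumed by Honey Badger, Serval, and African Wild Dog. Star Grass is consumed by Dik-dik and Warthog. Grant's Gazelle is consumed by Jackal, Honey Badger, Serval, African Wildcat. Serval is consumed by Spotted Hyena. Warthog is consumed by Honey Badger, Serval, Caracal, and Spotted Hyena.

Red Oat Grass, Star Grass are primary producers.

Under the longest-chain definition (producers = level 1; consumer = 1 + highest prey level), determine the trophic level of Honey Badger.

Trophic level 3

Star Grass is a producer → level 1.
Warthog eats Star Grass → level 2.
Honey Badger eats Warthog (level 2); other prey at levels: Grant's Gazelle 2, Dik-dik 2 → level 3.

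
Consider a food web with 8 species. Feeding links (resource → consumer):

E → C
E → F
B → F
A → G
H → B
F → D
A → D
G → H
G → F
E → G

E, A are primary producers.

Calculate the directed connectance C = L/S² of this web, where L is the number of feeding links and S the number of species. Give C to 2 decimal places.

C = 0.16

The web has S = 8 species and L = 10 feeding links.
C = L / S² = 10 / 64 = 0.1562 ≈ 0.16.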